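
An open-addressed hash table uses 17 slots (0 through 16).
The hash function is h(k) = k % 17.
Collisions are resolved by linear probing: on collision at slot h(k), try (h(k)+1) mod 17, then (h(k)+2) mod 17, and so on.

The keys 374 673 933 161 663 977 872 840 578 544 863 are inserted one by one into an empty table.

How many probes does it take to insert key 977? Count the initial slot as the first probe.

374: h=0 => slot 0
673: h=10 => slot 10
933: h=15 => slot 15
161: h=8 => slot 8
663: h=0, probe 0,1 => slot 1
977: h=8, probe 8,9 => slot 9
872: h=5 => slot 5
840: h=7 => slot 7
578: h=0, probe 0,1,2 => slot 2
544: h=0, probe 0,1,2,3 => slot 3
863: h=13 => slot 13
Table: [374, 663, 578, 544, ∅, 872, ∅, 840, 161, 977, 673, ∅, ∅, 863, ∅, 933, ∅]

2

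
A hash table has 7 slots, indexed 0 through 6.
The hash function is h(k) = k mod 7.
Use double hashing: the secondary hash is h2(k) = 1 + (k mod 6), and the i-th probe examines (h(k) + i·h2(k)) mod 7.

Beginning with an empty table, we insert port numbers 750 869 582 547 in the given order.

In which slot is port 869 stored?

750: h=1 → slot 1
869: h=1, h2=6, probe 1,0 → slot 0
582: h=1, h2=1, probe 1,2 → slot 2
547: h=1, h2=2, probe 1,3 → slot 3
Table: [869, 750, 582, 547, -, -, -]

0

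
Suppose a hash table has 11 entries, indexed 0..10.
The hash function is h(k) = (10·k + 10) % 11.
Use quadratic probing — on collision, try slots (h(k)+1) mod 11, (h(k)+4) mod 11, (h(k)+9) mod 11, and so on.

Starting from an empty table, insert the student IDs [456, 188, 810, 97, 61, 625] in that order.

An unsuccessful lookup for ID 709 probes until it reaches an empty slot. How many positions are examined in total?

2

Insert 456: h=5, slot 5 empty → index 5.
Insert 188: h=9, slot 9 empty → index 9.
Insert 810: h=3, slot 3 empty → index 3.
Insert 97: h=1, slot 1 empty → index 1.
Insert 61: h=4, slot 4 empty → index 4.
Insert 625: h=1, slot 1 occupied → index 2.
Table: [—, 97, 625, 810, 61, 456, —, —, —, 188, —]
Lookup 709: h=5, probe 5,6 → slot 6 empty, not found.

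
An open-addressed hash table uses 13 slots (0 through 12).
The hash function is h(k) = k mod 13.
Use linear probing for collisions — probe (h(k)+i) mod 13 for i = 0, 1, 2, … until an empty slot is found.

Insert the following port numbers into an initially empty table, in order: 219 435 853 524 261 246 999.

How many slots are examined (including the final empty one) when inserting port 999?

3

219 hashes to 11; slot 11 is free -> place at 11.
435 hashes to 6; slot 6 is free -> place at 6.
853 hashes to 8; slot 8 is free -> place at 8.
524 hashes to 4; slot 4 is free -> place at 4.
261 hashes to 1; slot 1 is free -> place at 1.
246 hashes to 12; slot 12 is free -> place at 12.
999 hashes to 11; 11,12 taken -> place at 0.
Table: [999, 261, ., ., 524, ., 435, ., 853, ., ., 219, 246]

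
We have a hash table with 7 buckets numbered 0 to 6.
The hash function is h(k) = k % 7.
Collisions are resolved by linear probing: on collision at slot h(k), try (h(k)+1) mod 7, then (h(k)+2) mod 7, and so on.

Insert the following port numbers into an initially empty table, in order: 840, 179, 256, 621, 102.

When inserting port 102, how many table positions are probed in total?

840: h=0 -> slot 0
179: h=4 -> slot 4
256: h=4, probe 4,5 -> slot 5
621: h=5, probe 5,6 -> slot 6
102: h=4, probe 4,5,6,0,1 -> slot 1
Table: [840, 102, ., ., 179, 256, 621]

5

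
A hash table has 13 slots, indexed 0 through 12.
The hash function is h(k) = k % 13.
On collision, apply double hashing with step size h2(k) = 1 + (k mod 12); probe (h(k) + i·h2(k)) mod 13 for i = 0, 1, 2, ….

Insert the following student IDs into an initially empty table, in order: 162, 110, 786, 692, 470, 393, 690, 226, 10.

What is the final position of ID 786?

0

Insert 162: h=6, slot 6 empty => index 6.
Insert 110: h=6, h2=3, slot 6 occupied => index 9.
Insert 786: h=6, h2=7, slot 6 occupied => index 0.
Insert 692: h=3, slot 3 empty => index 3.
Insert 470: h=2, slot 2 empty => index 2.
Insert 393: h=3, h2=10, slots 3,0 occupied => index 10.
Insert 690: h=1, slot 1 empty => index 1.
Insert 226: h=5, slot 5 empty => index 5.
Insert 10: h=10, h2=11, slot 10 occupied => index 8.
Table: [786, 690, 470, 692, —, 226, 162, —, 10, 110, 393, —, —]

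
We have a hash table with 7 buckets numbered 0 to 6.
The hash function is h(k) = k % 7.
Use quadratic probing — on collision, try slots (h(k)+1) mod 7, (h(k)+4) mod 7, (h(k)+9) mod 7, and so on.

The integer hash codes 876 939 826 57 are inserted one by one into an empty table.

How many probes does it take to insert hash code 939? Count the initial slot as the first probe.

876 hashes to 1; slot 1 is free -> place at 1.
939 hashes to 1; 1 taken -> place at 2.
826 hashes to 0; slot 0 is free -> place at 0.
57 hashes to 1; 1,2 taken -> place at 5.
Table: [826, 876, 939, _, _, 57, _]

2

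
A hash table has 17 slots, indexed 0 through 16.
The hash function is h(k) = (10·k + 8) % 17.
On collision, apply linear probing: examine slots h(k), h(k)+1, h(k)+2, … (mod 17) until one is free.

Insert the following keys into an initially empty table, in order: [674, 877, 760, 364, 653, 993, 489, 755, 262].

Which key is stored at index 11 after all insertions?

674: h=16 → slot 16
877: h=6 → slot 6
760: h=9 → slot 9
364: h=10 → slot 10
653: h=10, probe 10,11 → slot 11
993: h=10, probe 10,11,12 → slot 12
489: h=2 → slot 2
755: h=10, probe 10,11,12,13 → slot 13
262: h=10, probe 10,11,12,13,14 → slot 14
Table: [-, -, 489, -, -, -, 877, -, -, 760, 364, 653, 993, 755, 262, -, 674]

653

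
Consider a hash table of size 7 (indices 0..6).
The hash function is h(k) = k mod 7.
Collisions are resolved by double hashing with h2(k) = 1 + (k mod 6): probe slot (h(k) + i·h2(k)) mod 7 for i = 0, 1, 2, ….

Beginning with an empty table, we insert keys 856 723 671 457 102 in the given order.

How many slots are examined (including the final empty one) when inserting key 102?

856 hashes to 2; slot 2 is free => place at 2.
723 hashes to 2, h2=4; 2 taken => place at 6.
671 hashes to 6, h2=6; 6 taken => place at 5.
457 hashes to 2, h2=2; 2 taken => place at 4.
102 hashes to 4, h2=1; 4,5,6 taken => place at 0.
Table: [102, _, 856, _, 457, 671, 723]

4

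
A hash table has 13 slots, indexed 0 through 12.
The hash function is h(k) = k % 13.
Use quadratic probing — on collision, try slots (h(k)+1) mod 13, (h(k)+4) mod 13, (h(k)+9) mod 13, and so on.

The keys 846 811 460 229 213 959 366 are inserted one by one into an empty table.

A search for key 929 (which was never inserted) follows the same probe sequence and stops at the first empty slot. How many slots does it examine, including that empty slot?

2

Insert 846: h=1, slot 1 empty => index 1.
Insert 811: h=5, slot 5 empty => index 5.
Insert 460: h=5, slot 5 occupied => index 6.
Insert 229: h=8, slot 8 empty => index 8.
Insert 213: h=5, slots 5,6 occupied => index 9.
Insert 959: h=10, slot 10 empty => index 10.
Insert 366: h=2, slot 2 empty => index 2.
Table: [-, 846, 366, -, -, 811, 460, -, 229, 213, 959, -, -]
Lookup 929: h=6, probe 6,7 → slot 7 empty, not found.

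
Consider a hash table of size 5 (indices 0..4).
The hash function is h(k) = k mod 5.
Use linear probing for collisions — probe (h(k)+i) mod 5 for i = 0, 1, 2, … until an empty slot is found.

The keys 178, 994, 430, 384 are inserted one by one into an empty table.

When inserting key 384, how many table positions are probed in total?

3

Insert 178: h=3, slot 3 empty => index 3.
Insert 994: h=4, slot 4 empty => index 4.
Insert 430: h=0, slot 0 empty => index 0.
Insert 384: h=4, slots 4,0 occupied => index 1.
Table: [430, 384, -, 178, 994]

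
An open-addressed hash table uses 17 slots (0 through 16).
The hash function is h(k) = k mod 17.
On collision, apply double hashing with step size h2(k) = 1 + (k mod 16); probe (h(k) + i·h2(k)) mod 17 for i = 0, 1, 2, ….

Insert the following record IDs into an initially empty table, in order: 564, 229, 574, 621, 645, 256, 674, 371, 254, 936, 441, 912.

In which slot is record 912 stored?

15

564 hashes to 3; slot 3 is free -> place at 3.
229 hashes to 8; slot 8 is free -> place at 8.
574 hashes to 13; slot 13 is free -> place at 13.
621 hashes to 9; slot 9 is free -> place at 9.
645 hashes to 16; slot 16 is free -> place at 16.
256 hashes to 1; slot 1 is free -> place at 1.
674 hashes to 11; slot 11 is free -> place at 11.
371 hashes to 14; slot 14 is free -> place at 14.
254 hashes to 16, h2=15; 16,14 taken -> place at 12.
936 hashes to 1, h2=9; 1 taken -> place at 10.
441 hashes to 16, h2=10; 16,9 taken -> place at 2.
912 hashes to 11, h2=1; 11,12,13,14 taken -> place at 15.
Table: [-, 256, 441, 564, -, -, -, -, 229, 621, 936, 674, 254, 574, 371, 912, 645]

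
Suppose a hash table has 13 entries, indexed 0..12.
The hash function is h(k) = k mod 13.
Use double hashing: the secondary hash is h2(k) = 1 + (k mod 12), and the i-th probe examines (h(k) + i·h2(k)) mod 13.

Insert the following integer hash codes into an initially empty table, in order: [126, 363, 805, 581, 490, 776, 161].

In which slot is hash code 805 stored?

126 hashes to 9; slot 9 is free -> place at 9.
363 hashes to 12; slot 12 is free -> place at 12.
805 hashes to 12, h2=2; 12 taken -> place at 1.
581 hashes to 9, h2=6; 9 taken -> place at 2.
490 hashes to 9, h2=11; 9 taken -> place at 7.
776 hashes to 9, h2=9; 9 taken -> place at 5.
161 hashes to 5, h2=6; 5 taken -> place at 11.
Table: [∅, 805, 581, ∅, ∅, 776, ∅, 490, ∅, 126, ∅, 161, 363]

1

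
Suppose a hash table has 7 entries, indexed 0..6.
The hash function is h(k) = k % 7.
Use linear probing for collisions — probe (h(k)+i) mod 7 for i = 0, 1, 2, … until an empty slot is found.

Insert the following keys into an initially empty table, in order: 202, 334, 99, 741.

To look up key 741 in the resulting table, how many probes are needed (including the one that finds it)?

2

Insert 202: h=6, slot 6 empty => index 6.
Insert 334: h=5, slot 5 empty => index 5.
Insert 99: h=1, slot 1 empty => index 1.
Insert 741: h=6, slot 6 occupied => index 0.
Table: [741, 99, -, -, -, 334, 202]
Lookup 741: h=6, probe 6,0 → found at 0.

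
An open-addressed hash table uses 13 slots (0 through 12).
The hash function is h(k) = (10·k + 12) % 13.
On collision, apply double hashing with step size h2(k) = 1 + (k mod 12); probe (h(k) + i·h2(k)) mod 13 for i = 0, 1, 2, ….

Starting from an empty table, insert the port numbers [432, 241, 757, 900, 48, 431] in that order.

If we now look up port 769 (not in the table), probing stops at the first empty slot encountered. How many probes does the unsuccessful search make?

Insert 432: h=3, slot 3 empty -> index 3.
Insert 241: h=4, slot 4 empty -> index 4.
Insert 757: h=3, h2=2, slot 3 occupied -> index 5.
Insert 900: h=3, h2=1, slots 3,4,5 occupied -> index 6.
Insert 48: h=11, slot 11 empty -> index 11.
Insert 431: h=6, h2=12, slots 6,5,4,3 occupied -> index 2.
Table: [—, —, 431, 432, 241, 757, 900, —, —, —, —, 48, —]
Lookup 769: h=6, h2=2, probe 6,8 → slot 8 empty, not found.

2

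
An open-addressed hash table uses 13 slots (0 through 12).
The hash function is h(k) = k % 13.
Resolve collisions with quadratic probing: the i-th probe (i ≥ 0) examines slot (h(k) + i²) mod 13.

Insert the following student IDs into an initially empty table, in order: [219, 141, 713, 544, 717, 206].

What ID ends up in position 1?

206

219 hashes to 11; slot 11 is free → place at 11.
141 hashes to 11; 11 taken → place at 12.
713 hashes to 11; 11,12 taken → place at 2.
544 hashes to 11; 11,12,2 taken → place at 7.
717 hashes to 2; 2 taken → place at 3.
206 hashes to 11; 11,12,2,7 taken → place at 1.
Table: [∅, 206, 713, 717, ∅, ∅, ∅, 544, ∅, ∅, ∅, 219, 141]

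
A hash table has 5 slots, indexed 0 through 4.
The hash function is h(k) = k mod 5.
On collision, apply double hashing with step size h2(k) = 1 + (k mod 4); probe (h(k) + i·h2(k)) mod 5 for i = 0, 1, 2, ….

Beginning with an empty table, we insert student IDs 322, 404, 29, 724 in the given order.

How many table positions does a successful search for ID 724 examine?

2

Insert 322: h=2, slot 2 empty → index 2.
Insert 404: h=4, slot 4 empty → index 4.
Insert 29: h=4, h2=2, slot 4 occupied → index 1.
Insert 724: h=4, h2=1, slot 4 occupied → index 0.
Table: [724, 29, 322, -, 404]
Lookup 724: h=4, h2=1, probe 4,0 → found at 0.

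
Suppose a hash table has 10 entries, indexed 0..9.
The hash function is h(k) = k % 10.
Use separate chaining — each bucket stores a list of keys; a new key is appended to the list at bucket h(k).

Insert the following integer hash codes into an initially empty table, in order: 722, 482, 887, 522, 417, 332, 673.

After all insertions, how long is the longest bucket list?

Insert 722: h=2, bucket 2 empty → new chain.
Insert 482: h=2, bucket 2 nonempty → append to chain.
Insert 887: h=7, bucket 7 empty → new chain.
Insert 522: h=2, bucket 2 nonempty → append to chain.
Insert 417: h=7, bucket 7 nonempty → append to chain.
Insert 332: h=2, bucket 2 nonempty → append to chain.
Insert 673: h=3, bucket 3 empty → new chain.
Final buckets:
0: ∅
1: ∅
2: 722 -> 482 -> 522 -> 332
3: 673
4: ∅
5: ∅
6: ∅
7: 887 -> 417
8: ∅
9: ∅

4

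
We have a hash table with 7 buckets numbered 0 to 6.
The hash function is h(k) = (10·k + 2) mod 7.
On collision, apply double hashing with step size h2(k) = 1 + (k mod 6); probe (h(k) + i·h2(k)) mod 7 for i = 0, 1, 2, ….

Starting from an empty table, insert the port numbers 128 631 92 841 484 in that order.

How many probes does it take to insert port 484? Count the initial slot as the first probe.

2

128: h=1 -> slot 1
631: h=5 -> slot 5
92: h=5, h2=3, probe 5,1,4 -> slot 4
841: h=5, h2=2, probe 5,0 -> slot 0
484: h=5, h2=5, probe 5,3 -> slot 3
Table: [841, 128, ∅, 484, 92, 631, ∅]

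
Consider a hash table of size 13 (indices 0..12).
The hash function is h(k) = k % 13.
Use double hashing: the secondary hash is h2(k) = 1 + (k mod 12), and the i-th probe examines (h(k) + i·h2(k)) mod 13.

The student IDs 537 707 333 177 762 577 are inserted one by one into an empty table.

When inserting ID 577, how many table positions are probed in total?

2

537: h=4 -> slot 4
707: h=5 -> slot 5
333: h=8 -> slot 8
177: h=8, h2=10, probe 8,5,2 -> slot 2
762: h=8, h2=7, probe 8,2,9 -> slot 9
577: h=5, h2=2, probe 5,7 -> slot 7
Table: [—, —, 177, —, 537, 707, —, 577, 333, 762, —, —, —]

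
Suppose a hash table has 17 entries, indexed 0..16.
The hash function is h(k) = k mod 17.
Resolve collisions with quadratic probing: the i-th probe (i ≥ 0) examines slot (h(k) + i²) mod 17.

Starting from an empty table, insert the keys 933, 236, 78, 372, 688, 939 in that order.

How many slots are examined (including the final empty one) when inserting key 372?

3

933 hashes to 15; slot 15 is free => place at 15.
236 hashes to 15; 15 taken => place at 16.
78 hashes to 10; slot 10 is free => place at 10.
372 hashes to 15; 15,16 taken => place at 2.
688 hashes to 8; slot 8 is free => place at 8.
939 hashes to 4; slot 4 is free => place at 4.
Table: [-, -, 372, -, 939, -, -, -, 688, -, 78, -, -, -, -, 933, 236]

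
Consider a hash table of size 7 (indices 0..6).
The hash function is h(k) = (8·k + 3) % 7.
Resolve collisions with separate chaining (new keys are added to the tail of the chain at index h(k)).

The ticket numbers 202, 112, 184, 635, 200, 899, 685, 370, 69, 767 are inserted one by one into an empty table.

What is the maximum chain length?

4

202 → bucket 2
112 → bucket 3
184 → bucket 5
635 → bucket 1
200 → bucket 0
899 → bucket 6
685 → bucket 2 (collision)
370 → bucket 2 (collision)
69 → bucket 2 (collision)
767 → bucket 0 (collision)
Final buckets:
0: 200 -> 767
1: 635
2: 202 -> 685 -> 370 -> 69
3: 112
4: ∅
5: 184
6: 899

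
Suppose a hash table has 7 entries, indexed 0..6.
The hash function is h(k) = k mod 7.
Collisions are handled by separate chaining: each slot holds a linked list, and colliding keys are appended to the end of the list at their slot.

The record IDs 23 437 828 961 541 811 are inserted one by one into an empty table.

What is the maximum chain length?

23 → bucket 2
437 → bucket 3
828 → bucket 2 (collision)
961 → bucket 2 (collision)
541 → bucket 2 (collision)
811 → bucket 6
Final buckets:
0: ∅
1: ∅
2: 23 -> 828 -> 961 -> 541
3: 437
4: ∅
5: ∅
6: 811

4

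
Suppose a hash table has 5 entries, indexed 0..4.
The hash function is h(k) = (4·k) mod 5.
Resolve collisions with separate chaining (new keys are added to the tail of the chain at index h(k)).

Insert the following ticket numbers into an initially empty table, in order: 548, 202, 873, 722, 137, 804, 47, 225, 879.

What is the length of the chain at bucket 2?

2

Insert 548: h=2, bucket 2 empty -> new chain.
Insert 202: h=3, bucket 3 empty -> new chain.
Insert 873: h=2, bucket 2 nonempty -> append to chain.
Insert 722: h=3, bucket 3 nonempty -> append to chain.
Insert 137: h=3, bucket 3 nonempty -> append to chain.
Insert 804: h=1, bucket 1 empty -> new chain.
Insert 47: h=3, bucket 3 nonempty -> append to chain.
Insert 225: h=0, bucket 0 empty -> new chain.
Insert 879: h=1, bucket 1 nonempty -> append to chain.
Final buckets:
0: 225
1: 804 -> 879
2: 548 -> 873
3: 202 -> 722 -> 137 -> 47
4: —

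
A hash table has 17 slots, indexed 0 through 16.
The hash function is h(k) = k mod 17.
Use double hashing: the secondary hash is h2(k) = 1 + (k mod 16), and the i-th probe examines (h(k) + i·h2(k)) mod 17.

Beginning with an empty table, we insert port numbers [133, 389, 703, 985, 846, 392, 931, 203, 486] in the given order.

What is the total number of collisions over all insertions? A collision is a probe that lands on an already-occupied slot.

Insert 133: h=14, slot 14 empty => index 14.
Insert 389: h=15, slot 15 empty => index 15.
Insert 703: h=6, slot 6 empty => index 6.
Insert 985: h=16, slot 16 empty => index 16.
Insert 846: h=13, slot 13 empty => index 13.
Insert 392: h=1, slot 1 empty => index 1.
Insert 931: h=13, h2=4, slot 13 occupied => index 0.
Insert 203: h=16, h2=12, slot 16 occupied => index 11.
Insert 486: h=10, slot 10 empty => index 10.
Table: [931, 392, ∅, ∅, ∅, ∅, 703, ∅, ∅, ∅, 486, 203, ∅, 846, 133, 389, 985]

2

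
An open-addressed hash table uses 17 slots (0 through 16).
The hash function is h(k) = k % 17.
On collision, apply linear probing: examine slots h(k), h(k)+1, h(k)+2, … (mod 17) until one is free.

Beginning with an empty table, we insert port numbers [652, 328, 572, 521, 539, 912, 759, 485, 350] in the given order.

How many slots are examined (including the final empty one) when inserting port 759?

5

652 hashes to 6; slot 6 is free => place at 6.
328 hashes to 5; slot 5 is free => place at 5.
572 hashes to 11; slot 11 is free => place at 11.
521 hashes to 11; 11 taken => place at 12.
539 hashes to 12; 12 taken => place at 13.
912 hashes to 11; 11,12,13 taken => place at 14.
759 hashes to 11; 11,12,13,14 taken => place at 15.
485 hashes to 9; slot 9 is free => place at 9.
350 hashes to 10; slot 10 is free => place at 10.
Table: [—, —, —, —, —, 328, 652, —, —, 485, 350, 572, 521, 539, 912, 759, —]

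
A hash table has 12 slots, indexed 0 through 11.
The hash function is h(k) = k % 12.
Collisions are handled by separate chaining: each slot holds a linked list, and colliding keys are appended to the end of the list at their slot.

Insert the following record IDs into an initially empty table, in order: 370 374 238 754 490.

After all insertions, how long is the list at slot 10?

370 → bucket 10
374 → bucket 2
238 → bucket 10 (collision)
754 → bucket 10 (collision)
490 → bucket 10 (collision)
Final buckets:
0: —
1: —
2: 374
3: —
4: —
5: —
6: —
7: —
8: —
9: —
10: 370 -> 238 -> 754 -> 490
11: —

4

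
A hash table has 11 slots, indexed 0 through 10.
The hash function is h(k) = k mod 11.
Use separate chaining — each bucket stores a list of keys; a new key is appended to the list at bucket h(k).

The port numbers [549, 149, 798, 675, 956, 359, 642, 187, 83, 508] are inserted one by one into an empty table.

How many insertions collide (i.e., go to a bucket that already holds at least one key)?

Insert 549: h=10, bucket 10 empty -> new chain.
Insert 149: h=6, bucket 6 empty -> new chain.
Insert 798: h=6, bucket 6 nonempty -> append to chain.
Insert 675: h=4, bucket 4 empty -> new chain.
Insert 956: h=10, bucket 10 nonempty -> append to chain.
Insert 359: h=7, bucket 7 empty -> new chain.
Insert 642: h=4, bucket 4 nonempty -> append to chain.
Insert 187: h=0, bucket 0 empty -> new chain.
Insert 83: h=6, bucket 6 nonempty -> append to chain.
Insert 508: h=2, bucket 2 empty -> new chain.
Final buckets:
0: 187
1: _
2: 508
3: _
4: 675 -> 642
5: _
6: 149 -> 798 -> 83
7: 359
8: _
9: _
10: 549 -> 956

4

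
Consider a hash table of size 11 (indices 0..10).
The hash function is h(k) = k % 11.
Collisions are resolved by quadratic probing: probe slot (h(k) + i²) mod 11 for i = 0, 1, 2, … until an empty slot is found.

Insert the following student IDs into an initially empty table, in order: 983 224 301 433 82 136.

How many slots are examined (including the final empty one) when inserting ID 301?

983: h=4 -> slot 4
224: h=4, probe 4,5 -> slot 5
301: h=4, probe 4,5,8 -> slot 8
433: h=4, probe 4,5,8,2 -> slot 2
82: h=5, probe 5,6 -> slot 6
136: h=4, probe 4,5,8,2,9 -> slot 9
Table: [∅, ∅, 433, ∅, 983, 224, 82, ∅, 301, 136, ∅]

3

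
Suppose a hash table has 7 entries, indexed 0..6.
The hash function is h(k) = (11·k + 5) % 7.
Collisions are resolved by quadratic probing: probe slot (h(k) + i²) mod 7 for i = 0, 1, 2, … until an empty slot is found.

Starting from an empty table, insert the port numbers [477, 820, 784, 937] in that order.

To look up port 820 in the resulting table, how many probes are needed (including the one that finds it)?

2

477 hashes to 2; slot 2 is free → place at 2.
820 hashes to 2; 2 taken → place at 3.
784 hashes to 5; slot 5 is free → place at 5.
937 hashes to 1; slot 1 is free → place at 1.
Table: [∅, 937, 477, 820, ∅, 784, ∅]
Lookup 820: h=2, probe 2,3 → found at 3.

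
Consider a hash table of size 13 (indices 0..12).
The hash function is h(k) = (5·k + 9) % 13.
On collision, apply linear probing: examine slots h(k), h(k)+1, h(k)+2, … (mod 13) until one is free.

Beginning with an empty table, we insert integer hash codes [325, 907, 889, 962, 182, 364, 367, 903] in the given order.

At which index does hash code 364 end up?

12

325: h=9 => slot 9
907: h=7 => slot 7
889: h=8 => slot 8
962: h=9, probe 9,10 => slot 10
182: h=9, probe 9,10,11 => slot 11
364: h=9, probe 9,10,11,12 => slot 12
367: h=11, probe 11,12,0 => slot 0
903: h=0, probe 0,1 => slot 1
Table: [367, 903, —, —, —, —, —, 907, 889, 325, 962, 182, 364]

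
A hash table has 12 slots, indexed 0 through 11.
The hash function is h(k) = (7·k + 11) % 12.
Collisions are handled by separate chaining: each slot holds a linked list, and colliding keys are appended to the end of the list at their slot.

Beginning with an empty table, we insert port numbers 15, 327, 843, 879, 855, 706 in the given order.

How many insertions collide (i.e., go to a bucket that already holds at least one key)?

15 -> bucket 8
327 -> bucket 8 (collision)
843 -> bucket 8 (collision)
879 -> bucket 8 (collision)
855 -> bucket 8 (collision)
706 -> bucket 9
Final buckets:
0: ∅
1: ∅
2: ∅
3: ∅
4: ∅
5: ∅
6: ∅
7: ∅
8: 15 -> 327 -> 843 -> 879 -> 855
9: 706
10: ∅
11: ∅

4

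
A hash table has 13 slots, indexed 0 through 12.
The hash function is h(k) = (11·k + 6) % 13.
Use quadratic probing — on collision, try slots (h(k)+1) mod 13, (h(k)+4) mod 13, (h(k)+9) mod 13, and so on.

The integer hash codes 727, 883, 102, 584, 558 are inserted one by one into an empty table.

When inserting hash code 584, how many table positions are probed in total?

727 hashes to 8; slot 8 is free => place at 8.
883 hashes to 8; 8 taken => place at 9.
102 hashes to 10; slot 10 is free => place at 10.
584 hashes to 8; 8,9 taken => place at 12.
558 hashes to 8; 8,9,12 taken => place at 4.
Table: [-, -, -, -, 558, -, -, -, 727, 883, 102, -, 584]

3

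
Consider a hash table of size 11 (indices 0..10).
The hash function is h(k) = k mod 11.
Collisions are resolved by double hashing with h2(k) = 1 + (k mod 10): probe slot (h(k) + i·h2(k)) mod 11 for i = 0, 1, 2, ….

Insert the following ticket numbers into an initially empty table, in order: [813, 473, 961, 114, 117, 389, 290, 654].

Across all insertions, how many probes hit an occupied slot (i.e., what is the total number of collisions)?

8

Insert 813: h=10, slot 10 empty → index 10.
Insert 473: h=0, slot 0 empty → index 0.
Insert 961: h=4, slot 4 empty → index 4.
Insert 114: h=4, h2=5, slot 4 occupied → index 9.
Insert 117: h=7, slot 7 empty → index 7.
Insert 389: h=4, h2=10, slot 4 occupied → index 3.
Insert 290: h=4, h2=1, slot 4 occupied → index 5.
Insert 654: h=5, h2=5, slots 5,10,4,9,3 occupied → index 8.
Table: [473, ∅, ∅, 389, 961, 290, ∅, 117, 654, 114, 813]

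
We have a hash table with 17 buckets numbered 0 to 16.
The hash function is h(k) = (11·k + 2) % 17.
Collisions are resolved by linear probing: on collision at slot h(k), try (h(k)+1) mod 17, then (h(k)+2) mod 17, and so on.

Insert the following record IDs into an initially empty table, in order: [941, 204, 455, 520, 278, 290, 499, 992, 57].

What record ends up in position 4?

941: h=0 -> slot 0
204: h=2 -> slot 2
455: h=9 -> slot 9
520: h=10 -> slot 10
278: h=0, probe 0,1 -> slot 1
290: h=13 -> slot 13
499: h=0, probe 0,1,2,3 -> slot 3
992: h=0, probe 0,1,2,3,4 -> slot 4
57: h=0, probe 0,1,2,3,4,5 -> slot 5
Table: [941, 278, 204, 499, 992, 57, —, —, —, 455, 520, —, —, 290, —, —, —]

992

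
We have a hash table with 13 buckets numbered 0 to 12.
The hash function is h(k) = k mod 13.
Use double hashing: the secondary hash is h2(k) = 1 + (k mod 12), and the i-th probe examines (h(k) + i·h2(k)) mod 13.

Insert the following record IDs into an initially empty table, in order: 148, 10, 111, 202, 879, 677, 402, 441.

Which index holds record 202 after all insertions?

148: h=5 => slot 5
10: h=10 => slot 10
111: h=7 => slot 7
202: h=7, h2=11, probe 7,5,3 => slot 3
879: h=8 => slot 8
677: h=1 => slot 1
402: h=12 => slot 12
441: h=12, h2=10, probe 12,9 => slot 9
Table: [_, 677, _, 202, _, 148, _, 111, 879, 441, 10, _, 402]

3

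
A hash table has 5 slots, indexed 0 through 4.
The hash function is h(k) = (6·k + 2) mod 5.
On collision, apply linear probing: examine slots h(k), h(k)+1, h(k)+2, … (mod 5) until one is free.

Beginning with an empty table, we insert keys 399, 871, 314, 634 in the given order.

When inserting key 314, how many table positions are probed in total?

399 hashes to 1; slot 1 is free → place at 1.
871 hashes to 3; slot 3 is free → place at 3.
314 hashes to 1; 1 taken → place at 2.
634 hashes to 1; 1,2,3 taken → place at 4.
Table: [_, 399, 314, 871, 634]

2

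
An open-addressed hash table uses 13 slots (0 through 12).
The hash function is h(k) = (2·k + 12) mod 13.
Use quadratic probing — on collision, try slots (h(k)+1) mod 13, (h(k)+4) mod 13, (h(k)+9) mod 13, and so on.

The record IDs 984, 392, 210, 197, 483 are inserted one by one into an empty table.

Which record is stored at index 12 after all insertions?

Insert 984: h=4, slot 4 empty -> index 4.
Insert 392: h=3, slot 3 empty -> index 3.
Insert 210: h=3, slots 3,4 occupied -> index 7.
Insert 197: h=3, slots 3,4,7 occupied -> index 12.
Insert 483: h=3, slots 3,4,7,12 occupied -> index 6.
Table: [-, -, -, 392, 984, -, 483, 210, -, -, -, -, 197]

197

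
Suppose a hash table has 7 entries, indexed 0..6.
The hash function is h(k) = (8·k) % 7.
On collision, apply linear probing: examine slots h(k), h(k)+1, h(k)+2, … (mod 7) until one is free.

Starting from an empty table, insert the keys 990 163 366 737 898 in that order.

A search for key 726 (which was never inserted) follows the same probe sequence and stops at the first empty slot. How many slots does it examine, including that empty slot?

3

Insert 990: h=3, slot 3 empty -> index 3.
Insert 163: h=2, slot 2 empty -> index 2.
Insert 366: h=2, slots 2,3 occupied -> index 4.
Insert 737: h=2, slots 2,3,4 occupied -> index 5.
Insert 898: h=2, slots 2,3,4,5 occupied -> index 6.
Table: [., ., 163, 990, 366, 737, 898]
Lookup 726: h=5, probe 5,6,0 → slot 0 empty, not found.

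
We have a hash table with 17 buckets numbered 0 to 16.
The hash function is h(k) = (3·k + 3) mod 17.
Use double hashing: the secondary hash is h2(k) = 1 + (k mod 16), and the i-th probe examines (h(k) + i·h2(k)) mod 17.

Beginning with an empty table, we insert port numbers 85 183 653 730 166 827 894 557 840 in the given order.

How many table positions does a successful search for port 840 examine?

Insert 85: h=3, slot 3 empty -> index 3.
Insert 183: h=8, slot 8 empty -> index 8.
Insert 653: h=7, slot 7 empty -> index 7.
Insert 730: h=0, slot 0 empty -> index 0.
Insert 166: h=8, h2=7, slot 8 occupied -> index 15.
Insert 827: h=2, slot 2 empty -> index 2.
Insert 894: h=16, slot 16 empty -> index 16.
Insert 557: h=8, h2=14, slot 8 occupied -> index 5.
Insert 840: h=7, h2=9, slots 7,16,8,0 occupied -> index 9.
Table: [730, -, 827, 85, -, 557, -, 653, 183, 840, -, -, -, -, -, 166, 894]
Lookup 840: h=7, h2=9, probe 7,16,8,0,9 → found at 9.

5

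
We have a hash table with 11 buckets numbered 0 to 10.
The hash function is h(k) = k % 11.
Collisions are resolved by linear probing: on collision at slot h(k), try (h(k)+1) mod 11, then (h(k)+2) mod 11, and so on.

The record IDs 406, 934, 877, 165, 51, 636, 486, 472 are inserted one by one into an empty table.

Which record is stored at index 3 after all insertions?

472

406 hashes to 10; slot 10 is free -> place at 10.
934 hashes to 10; 10 taken -> place at 0.
877 hashes to 8; slot 8 is free -> place at 8.
165 hashes to 0; 0 taken -> place at 1.
51 hashes to 7; slot 7 is free -> place at 7.
636 hashes to 9; slot 9 is free -> place at 9.
486 hashes to 2; slot 2 is free -> place at 2.
472 hashes to 10; 10,0,1,2 taken -> place at 3.
Table: [934, 165, 486, 472, -, -, -, 51, 877, 636, 406]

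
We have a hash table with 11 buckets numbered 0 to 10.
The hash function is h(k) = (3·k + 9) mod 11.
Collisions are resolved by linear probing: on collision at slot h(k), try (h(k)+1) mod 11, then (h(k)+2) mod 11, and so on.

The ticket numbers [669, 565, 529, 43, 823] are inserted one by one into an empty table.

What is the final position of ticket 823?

4

669: h=3 → slot 3
565: h=10 → slot 10
529: h=1 → slot 1
43: h=6 → slot 6
823: h=3, probe 3,4 → slot 4
Table: [_, 529, _, 669, 823, _, 43, _, _, _, 565]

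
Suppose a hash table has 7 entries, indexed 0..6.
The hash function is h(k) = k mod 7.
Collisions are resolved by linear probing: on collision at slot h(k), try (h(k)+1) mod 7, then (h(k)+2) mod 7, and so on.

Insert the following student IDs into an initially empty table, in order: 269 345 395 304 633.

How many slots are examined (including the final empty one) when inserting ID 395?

2

269 hashes to 3; slot 3 is free => place at 3.
345 hashes to 2; slot 2 is free => place at 2.
395 hashes to 3; 3 taken => place at 4.
304 hashes to 3; 3,4 taken => place at 5.
633 hashes to 3; 3,4,5 taken => place at 6.
Table: [-, -, 345, 269, 395, 304, 633]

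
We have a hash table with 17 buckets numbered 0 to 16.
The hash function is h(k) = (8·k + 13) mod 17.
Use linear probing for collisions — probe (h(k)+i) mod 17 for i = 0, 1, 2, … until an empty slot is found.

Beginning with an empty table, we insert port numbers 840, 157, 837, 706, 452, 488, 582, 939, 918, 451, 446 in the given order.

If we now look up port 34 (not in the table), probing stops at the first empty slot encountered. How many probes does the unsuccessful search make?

Insert 840: h=1, slot 1 empty -> index 1.
Insert 157: h=11, slot 11 empty -> index 11.
Insert 837: h=11, slot 11 occupied -> index 12.
Insert 706: h=0, slot 0 empty -> index 0.
Insert 452: h=8, slot 8 empty -> index 8.
Insert 488: h=7, slot 7 empty -> index 7.
Insert 582: h=11, slots 11,12 occupied -> index 13.
Insert 939: h=11, slots 11,12,13 occupied -> index 14.
Insert 918: h=13, slots 13,14 occupied -> index 15.
Insert 451: h=0, slots 0,1 occupied -> index 2.
Insert 446: h=11, slots 11,12,13,14,15 occupied -> index 16.
Table: [706, 840, 451, —, —, —, —, 488, 452, —, —, 157, 837, 582, 939, 918, 446]
Lookup 34: h=13, probe 13,14,15,16,0,1,2,3 → slot 3 empty, not found.

8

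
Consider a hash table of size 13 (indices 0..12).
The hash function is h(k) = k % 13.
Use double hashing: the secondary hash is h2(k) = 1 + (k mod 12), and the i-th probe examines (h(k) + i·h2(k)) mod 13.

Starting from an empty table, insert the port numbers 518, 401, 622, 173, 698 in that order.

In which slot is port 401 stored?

518 hashes to 11; slot 11 is free => place at 11.
401 hashes to 11, h2=6; 11 taken => place at 4.
622 hashes to 11, h2=11; 11 taken => place at 9.
173 hashes to 4, h2=6; 4 taken => place at 10.
698 hashes to 9, h2=3; 9 taken => place at 12.
Table: [∅, ∅, ∅, ∅, 401, ∅, ∅, ∅, ∅, 622, 173, 518, 698]

4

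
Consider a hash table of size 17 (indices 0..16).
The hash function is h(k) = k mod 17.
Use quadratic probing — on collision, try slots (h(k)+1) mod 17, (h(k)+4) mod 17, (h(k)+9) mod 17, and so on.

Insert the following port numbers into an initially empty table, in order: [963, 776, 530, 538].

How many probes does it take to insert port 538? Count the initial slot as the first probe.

963 hashes to 11; slot 11 is free -> place at 11.
776 hashes to 11; 11 taken -> place at 12.
530 hashes to 3; slot 3 is free -> place at 3.
538 hashes to 11; 11,12 taken -> place at 15.
Table: [., ., ., 530, ., ., ., ., ., ., ., 963, 776, ., ., 538, .]

3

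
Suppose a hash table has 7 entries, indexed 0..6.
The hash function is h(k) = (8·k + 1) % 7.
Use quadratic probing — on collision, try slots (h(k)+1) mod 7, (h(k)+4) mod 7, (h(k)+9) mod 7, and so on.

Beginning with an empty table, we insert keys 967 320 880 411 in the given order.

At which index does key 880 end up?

0

967: h=2 -> slot 2
320: h=6 -> slot 6
880: h=6, probe 6,0 -> slot 0
411: h=6, probe 6,0,3 -> slot 3
Table: [880, -, 967, 411, -, -, 320]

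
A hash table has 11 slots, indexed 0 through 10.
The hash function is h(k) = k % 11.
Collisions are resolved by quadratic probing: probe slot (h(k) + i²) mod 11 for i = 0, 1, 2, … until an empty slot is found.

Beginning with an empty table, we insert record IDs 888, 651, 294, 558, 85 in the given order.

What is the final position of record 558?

1

888: h=8 -> slot 8
651: h=2 -> slot 2
294: h=8, probe 8,9 -> slot 9
558: h=8, probe 8,9,1 -> slot 1
85: h=8, probe 8,9,1,6 -> slot 6
Table: [., 558, 651, ., ., ., 85, ., 888, 294, .]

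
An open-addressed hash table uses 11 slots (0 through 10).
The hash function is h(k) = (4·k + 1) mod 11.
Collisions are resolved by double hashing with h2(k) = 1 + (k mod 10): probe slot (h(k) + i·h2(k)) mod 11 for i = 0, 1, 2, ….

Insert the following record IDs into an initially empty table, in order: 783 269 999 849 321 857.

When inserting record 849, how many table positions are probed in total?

2

783 hashes to 9; slot 9 is free -> place at 9.
269 hashes to 10; slot 10 is free -> place at 10.
999 hashes to 4; slot 4 is free -> place at 4.
849 hashes to 9, h2=10; 9 taken -> place at 8.
321 hashes to 9, h2=2; 9 taken -> place at 0.
857 hashes to 8, h2=8; 8 taken -> place at 5.
Table: [321, ., ., ., 999, 857, ., ., 849, 783, 269]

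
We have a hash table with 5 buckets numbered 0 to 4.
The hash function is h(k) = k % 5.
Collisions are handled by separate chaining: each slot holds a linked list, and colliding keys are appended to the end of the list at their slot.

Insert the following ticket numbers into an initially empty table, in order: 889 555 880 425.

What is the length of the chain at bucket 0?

889 -> bucket 4
555 -> bucket 0
880 -> bucket 0 (collision)
425 -> bucket 0 (collision)
Final buckets:
0: 555 -> 880 -> 425
1: _
2: _
3: _
4: 889

3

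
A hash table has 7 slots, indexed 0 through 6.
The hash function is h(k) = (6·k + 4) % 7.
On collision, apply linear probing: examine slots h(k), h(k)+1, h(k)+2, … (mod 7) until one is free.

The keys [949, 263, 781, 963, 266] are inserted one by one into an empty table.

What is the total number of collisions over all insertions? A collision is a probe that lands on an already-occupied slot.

949 hashes to 0; slot 0 is free => place at 0.
263 hashes to 0; 0 taken => place at 1.
781 hashes to 0; 0,1 taken => place at 2.
963 hashes to 0; 0,1,2 taken => place at 3.
266 hashes to 4; slot 4 is free => place at 4.
Table: [949, 263, 781, 963, 266, _, _]

6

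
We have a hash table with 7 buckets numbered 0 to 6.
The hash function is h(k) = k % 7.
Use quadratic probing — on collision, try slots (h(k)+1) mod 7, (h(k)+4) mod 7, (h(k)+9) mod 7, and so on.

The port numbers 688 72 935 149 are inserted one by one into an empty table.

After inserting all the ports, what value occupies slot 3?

688: h=2 → slot 2
72: h=2, probe 2,3 → slot 3
935: h=4 → slot 4
149: h=2, probe 2,3,6 → slot 6
Table: [∅, ∅, 688, 72, 935, ∅, 149]

72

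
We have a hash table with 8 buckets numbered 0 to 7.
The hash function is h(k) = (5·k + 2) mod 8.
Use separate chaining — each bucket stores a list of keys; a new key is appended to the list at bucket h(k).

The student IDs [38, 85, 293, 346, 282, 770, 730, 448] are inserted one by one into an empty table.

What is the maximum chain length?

Insert 38: h=0, bucket 0 empty → new chain.
Insert 85: h=3, bucket 3 empty → new chain.
Insert 293: h=3, bucket 3 nonempty → append to chain.
Insert 346: h=4, bucket 4 empty → new chain.
Insert 282: h=4, bucket 4 nonempty → append to chain.
Insert 770: h=4, bucket 4 nonempty → append to chain.
Insert 730: h=4, bucket 4 nonempty → append to chain.
Insert 448: h=2, bucket 2 empty → new chain.
Final buckets:
0: 38
1: _
2: 448
3: 85 -> 293
4: 346 -> 282 -> 770 -> 730
5: _
6: _
7: _

4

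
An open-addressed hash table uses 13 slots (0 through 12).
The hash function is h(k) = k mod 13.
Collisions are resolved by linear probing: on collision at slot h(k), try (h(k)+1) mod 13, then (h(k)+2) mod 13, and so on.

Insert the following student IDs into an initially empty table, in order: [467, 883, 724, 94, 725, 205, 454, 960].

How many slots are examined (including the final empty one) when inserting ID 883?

467 hashes to 12; slot 12 is free -> place at 12.
883 hashes to 12; 12 taken -> place at 0.
724 hashes to 9; slot 9 is free -> place at 9.
94 hashes to 3; slot 3 is free -> place at 3.
725 hashes to 10; slot 10 is free -> place at 10.
205 hashes to 10; 10 taken -> place at 11.
454 hashes to 12; 12,0 taken -> place at 1.
960 hashes to 11; 11,12,0,1 taken -> place at 2.
Table: [883, 454, 960, 94, _, _, _, _, _, 724, 725, 205, 467]

2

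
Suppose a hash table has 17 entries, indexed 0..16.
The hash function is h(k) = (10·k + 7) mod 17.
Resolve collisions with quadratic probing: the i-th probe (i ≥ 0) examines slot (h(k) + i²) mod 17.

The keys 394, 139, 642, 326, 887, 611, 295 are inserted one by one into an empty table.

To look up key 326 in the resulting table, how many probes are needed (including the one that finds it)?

Insert 394: h=3, slot 3 empty → index 3.
Insert 139: h=3, slot 3 occupied → index 4.
Insert 642: h=1, slot 1 empty → index 1.
Insert 326: h=3, slots 3,4 occupied → index 7.
Insert 887: h=3, slots 3,4,7 occupied → index 12.
Insert 611: h=14, slot 14 empty → index 14.
Insert 295: h=16, slot 16 empty → index 16.
Table: [., 642, ., 394, 139, ., ., 326, ., ., ., ., 887, ., 611, ., 295]
Lookup 326: h=3, probe 3,4,7 → found at 7.

3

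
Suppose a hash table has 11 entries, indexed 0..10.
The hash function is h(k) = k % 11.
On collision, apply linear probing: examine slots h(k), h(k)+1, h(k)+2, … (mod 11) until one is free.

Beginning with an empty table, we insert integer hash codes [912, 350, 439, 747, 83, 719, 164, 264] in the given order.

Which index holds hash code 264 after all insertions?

3

912: h=10 → slot 10
350: h=9 → slot 9
439: h=10, probe 10,0 → slot 0
747: h=10, probe 10,0,1 → slot 1
83: h=6 → slot 6
719: h=4 → slot 4
164: h=10, probe 10,0,1,2 → slot 2
264: h=0, probe 0,1,2,3 → slot 3
Table: [439, 747, 164, 264, 719, —, 83, —, —, 350, 912]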